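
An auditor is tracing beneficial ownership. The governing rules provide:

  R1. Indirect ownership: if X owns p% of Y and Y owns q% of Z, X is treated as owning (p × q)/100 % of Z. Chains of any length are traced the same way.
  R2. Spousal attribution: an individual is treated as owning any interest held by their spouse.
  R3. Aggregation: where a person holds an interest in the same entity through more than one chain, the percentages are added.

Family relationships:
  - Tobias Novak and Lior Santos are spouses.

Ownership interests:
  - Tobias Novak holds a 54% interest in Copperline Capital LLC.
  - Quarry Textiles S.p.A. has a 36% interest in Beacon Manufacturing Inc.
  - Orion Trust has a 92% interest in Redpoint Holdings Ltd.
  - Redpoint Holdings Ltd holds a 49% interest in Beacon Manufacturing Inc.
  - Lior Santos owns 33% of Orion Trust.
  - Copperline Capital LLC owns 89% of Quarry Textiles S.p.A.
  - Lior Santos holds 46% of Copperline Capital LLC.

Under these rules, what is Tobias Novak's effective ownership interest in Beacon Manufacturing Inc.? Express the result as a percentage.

By spousal attribution (R2), Tobias Novak is treated as also owning Lior Santos's interest in Copperline Capital LLC, giving 54% + 46% = 100%.
By spousal attribution (R2), Tobias Novak is treated as owning Lior Santos's 33% interest in Orion Trust.
Chain via Copperline Capital LLC → Quarry Textiles S.p.A. (R1): 100% × 89% × 36% = 32.04% of Beacon Manufacturing Inc.
Chain via Orion Trust → Redpoint Holdings Ltd (R1): 33% × 92% × 49% = 14.8764% of Beacon Manufacturing Inc.
Aggregating (R3): 32.04% + 14.8764% = 46.9164%.

46.9164%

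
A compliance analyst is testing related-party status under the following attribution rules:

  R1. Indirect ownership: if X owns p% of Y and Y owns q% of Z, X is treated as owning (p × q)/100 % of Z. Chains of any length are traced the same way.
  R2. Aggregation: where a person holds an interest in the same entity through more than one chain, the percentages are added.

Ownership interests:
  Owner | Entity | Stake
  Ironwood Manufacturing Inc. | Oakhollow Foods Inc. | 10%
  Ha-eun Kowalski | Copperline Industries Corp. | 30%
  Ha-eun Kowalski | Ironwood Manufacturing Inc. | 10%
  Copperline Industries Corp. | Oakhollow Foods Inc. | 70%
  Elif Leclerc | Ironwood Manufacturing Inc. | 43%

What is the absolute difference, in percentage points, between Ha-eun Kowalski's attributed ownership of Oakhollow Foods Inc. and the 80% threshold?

58

Chain via Copperline Industries Corp. (R1): 30% × 70% = 21% of Oakhollow Foods Inc.
Chain via Ironwood Manufacturing Inc. (R1): 10% × 10% = 1% of Oakhollow Foods Inc.
Aggregating (R2): 21% + 1% = 22%.
22% falls short of the 80% threshold by 58 percentage points.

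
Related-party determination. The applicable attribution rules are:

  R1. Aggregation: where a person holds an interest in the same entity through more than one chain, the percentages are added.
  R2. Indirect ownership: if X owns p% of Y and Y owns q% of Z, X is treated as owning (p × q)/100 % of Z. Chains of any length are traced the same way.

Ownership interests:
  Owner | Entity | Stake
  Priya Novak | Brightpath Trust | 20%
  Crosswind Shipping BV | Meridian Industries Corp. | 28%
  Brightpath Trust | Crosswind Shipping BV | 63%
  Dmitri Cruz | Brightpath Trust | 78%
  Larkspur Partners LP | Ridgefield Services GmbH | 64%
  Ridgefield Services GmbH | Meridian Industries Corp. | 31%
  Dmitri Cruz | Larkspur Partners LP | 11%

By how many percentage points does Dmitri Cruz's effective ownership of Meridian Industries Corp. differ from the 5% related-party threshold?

Chain via Brightpath Trust → Crosswind Shipping BV (R2): 78% × 63% × 28% = 13.7592% of Meridian Industries Corp.
Chain via Larkspur Partners LP → Ridgefield Services GmbH (R2): 11% × 64% × 31% = 2.1824% of Meridian Industries Corp.
Aggregating (R1): 13.7592% + 2.1824% = 15.9416%.
15.9416% exceeds the 5% threshold by 10.9416 percentage points.

10.9416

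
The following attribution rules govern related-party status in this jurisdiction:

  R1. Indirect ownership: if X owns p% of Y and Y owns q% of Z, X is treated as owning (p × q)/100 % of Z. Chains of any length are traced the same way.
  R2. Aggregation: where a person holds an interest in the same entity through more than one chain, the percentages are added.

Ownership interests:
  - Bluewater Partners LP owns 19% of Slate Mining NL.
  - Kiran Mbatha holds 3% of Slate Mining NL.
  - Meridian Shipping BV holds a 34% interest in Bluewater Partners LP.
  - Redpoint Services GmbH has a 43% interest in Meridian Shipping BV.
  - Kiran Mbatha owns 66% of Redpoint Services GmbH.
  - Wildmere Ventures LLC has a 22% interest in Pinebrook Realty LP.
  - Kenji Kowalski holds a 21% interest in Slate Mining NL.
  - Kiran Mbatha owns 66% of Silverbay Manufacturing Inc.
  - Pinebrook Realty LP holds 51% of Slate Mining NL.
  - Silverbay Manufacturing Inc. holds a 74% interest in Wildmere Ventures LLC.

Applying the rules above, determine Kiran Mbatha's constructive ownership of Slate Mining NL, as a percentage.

10.313196%

Chain via Silverbay Manufacturing Inc. → Wildmere Ventures LLC → Pinebrook Realty LP (R1): 66% × 74% × 22% × 51% = 5.479848% of Slate Mining NL.
Chain via Redpoint Services GmbH → Meridian Shipping BV → Bluewater Partners LP (R1): 66% × 43% × 34% × 19% = 1.833348% of Slate Mining NL.
Direct interest in Slate Mining NL: 3%.
Aggregating (R2): 5.479848% + 1.833348% + 3% = 10.313196%.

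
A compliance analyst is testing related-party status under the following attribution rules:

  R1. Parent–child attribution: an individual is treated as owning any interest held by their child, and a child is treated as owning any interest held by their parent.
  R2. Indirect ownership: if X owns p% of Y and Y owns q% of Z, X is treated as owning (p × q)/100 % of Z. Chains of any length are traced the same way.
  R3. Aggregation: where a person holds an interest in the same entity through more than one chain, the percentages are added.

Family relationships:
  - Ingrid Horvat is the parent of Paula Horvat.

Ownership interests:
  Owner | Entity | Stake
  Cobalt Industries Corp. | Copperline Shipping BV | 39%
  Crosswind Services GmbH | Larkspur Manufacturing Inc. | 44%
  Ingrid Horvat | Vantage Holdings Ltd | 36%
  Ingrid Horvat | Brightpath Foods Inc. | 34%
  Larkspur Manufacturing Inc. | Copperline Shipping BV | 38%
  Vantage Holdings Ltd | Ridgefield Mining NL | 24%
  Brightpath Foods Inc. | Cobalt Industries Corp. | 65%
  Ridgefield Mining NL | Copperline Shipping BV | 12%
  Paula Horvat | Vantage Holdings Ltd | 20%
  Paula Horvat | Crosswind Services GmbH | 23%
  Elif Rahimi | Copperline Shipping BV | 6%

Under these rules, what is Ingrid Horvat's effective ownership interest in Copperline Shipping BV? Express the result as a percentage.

14.0774%

By parent–child attribution (R1), Ingrid Horvat is treated as also owning Paula Horvat's interest in Vantage Holdings Ltd, giving 36% + 20% = 56%.
By parent–child attribution (R1), Ingrid Horvat is treated as owning Paula Horvat's 23% interest in Crosswind Services GmbH.
Chain via Vantage Holdings Ltd → Ridgefield Mining NL (R2): 56% × 24% × 12% = 1.6128% of Copperline Shipping BV.
Chain via Brightpath Foods Inc. → Cobalt Industries Corp. (R2): 34% × 65% × 39% = 8.619% of Copperline Shipping BV.
Chain via Crosswind Services GmbH → Larkspur Manufacturing Inc. (R2): 23% × 44% × 38% = 3.8456% of Copperline Shipping BV.
Aggregating (R3): 1.6128% + 8.619% + 3.8456% = 14.0774%.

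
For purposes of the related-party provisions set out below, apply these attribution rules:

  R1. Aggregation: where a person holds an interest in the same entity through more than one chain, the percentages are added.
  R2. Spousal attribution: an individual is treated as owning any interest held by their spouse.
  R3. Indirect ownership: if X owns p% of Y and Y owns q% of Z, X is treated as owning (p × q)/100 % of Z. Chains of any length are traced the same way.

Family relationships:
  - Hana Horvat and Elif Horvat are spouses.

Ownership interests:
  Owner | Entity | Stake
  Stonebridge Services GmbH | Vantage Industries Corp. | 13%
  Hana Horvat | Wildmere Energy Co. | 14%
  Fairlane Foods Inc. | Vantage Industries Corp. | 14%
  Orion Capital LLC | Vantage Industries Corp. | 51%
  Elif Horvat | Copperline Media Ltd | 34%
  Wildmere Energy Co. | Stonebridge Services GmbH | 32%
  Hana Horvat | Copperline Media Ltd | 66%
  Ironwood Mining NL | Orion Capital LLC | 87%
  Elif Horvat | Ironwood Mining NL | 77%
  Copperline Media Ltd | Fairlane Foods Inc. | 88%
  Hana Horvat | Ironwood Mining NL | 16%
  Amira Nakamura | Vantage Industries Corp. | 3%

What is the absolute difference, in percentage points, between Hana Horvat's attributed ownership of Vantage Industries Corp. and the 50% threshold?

By spousal attribution (R2), Hana Horvat is treated as also owning Elif Horvat's interest in Ironwood Mining NL, giving 16% + 77% = 93%.
By spousal attribution (R2), Hana Horvat is treated as also owning Elif Horvat's interest in Copperline Media Ltd, giving 66% + 34% = 100%.
Chain via Ironwood Mining NL → Orion Capital LLC (R3): 93% × 87% × 51% = 41.2641% of Vantage Industries Corp.
Chain via Copperline Media Ltd → Fairlane Foods Inc. (R3): 100% × 88% × 14% = 12.32% of Vantage Industries Corp.
Chain via Wildmere Energy Co. → Stonebridge Services GmbH (R3): 14% × 32% × 13% = 0.5824% of Vantage Industries Corp.
Aggregating (R1): 41.2641% + 12.32% + 0.5824% = 54.1665%.
54.1665% exceeds the 50% threshold by 4.1665 percentage points.

4.1665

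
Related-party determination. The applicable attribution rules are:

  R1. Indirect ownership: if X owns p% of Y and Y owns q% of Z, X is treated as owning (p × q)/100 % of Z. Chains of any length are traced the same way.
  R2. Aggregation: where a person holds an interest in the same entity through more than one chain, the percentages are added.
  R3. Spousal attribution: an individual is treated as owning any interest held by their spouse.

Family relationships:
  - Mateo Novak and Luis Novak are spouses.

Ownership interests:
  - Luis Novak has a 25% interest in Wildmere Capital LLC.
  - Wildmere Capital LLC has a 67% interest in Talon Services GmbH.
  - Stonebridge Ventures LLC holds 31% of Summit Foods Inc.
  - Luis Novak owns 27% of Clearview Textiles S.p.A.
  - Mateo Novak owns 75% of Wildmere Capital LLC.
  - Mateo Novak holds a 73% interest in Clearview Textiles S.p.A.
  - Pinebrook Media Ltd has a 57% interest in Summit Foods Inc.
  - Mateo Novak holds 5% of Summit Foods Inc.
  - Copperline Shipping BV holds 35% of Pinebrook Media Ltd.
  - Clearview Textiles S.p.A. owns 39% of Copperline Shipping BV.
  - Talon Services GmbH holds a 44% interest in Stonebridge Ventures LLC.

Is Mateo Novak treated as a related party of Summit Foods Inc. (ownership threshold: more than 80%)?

By spousal attribution (R3), Mateo Novak is treated as also owning Luis Novak's interest in Clearview Textiles S.p.A, giving 73% + 27% = 100%.
By spousal attribution (R3), Mateo Novak is treated as also owning Luis Novak's interest in Wildmere Capital LLC, giving 75% + 25% = 100%.
Chain via Clearview Textiles S.p.A. → Copperline Shipping BV → Pinebrook Media Ltd (R1): 100% × 39% × 35% × 57% = 7.7805% of Summit Foods Inc.
Chain via Wildmere Capital LLC → Talon Services GmbH → Stonebridge Ventures LLC (R1): 100% × 67% × 44% × 31% = 9.1388% of Summit Foods Inc.
Direct interest in Summit Foods Inc: 5%.
Aggregating (R2): 7.7805% + 9.1388% + 5% = 21.9193%.
21.9193% does not exceed the 80% threshold, so Mateo is not a related party to Summit Foods Inc.

No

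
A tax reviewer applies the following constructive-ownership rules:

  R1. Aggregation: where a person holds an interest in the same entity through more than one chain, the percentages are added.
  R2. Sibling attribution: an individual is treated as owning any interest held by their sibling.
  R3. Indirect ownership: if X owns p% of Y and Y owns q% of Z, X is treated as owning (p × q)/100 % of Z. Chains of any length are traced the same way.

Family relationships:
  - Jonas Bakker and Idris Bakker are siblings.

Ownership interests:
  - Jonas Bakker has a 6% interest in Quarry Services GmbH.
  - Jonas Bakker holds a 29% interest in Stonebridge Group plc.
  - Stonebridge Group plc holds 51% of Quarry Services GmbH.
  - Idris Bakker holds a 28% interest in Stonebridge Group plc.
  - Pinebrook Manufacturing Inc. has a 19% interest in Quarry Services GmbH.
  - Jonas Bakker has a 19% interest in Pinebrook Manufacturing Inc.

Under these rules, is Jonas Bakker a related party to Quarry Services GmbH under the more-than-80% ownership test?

No

By sibling attribution (R2), Jonas Bakker is treated as also owning Idris Bakker's interest in Stonebridge Group plc, giving 29% + 28% = 57%.
Chain via Pinebrook Manufacturing Inc. (R3): 19% × 19% = 3.61% of Quarry Services GmbH.
Chain via Stonebridge Group plc (R3): 57% × 51% = 29.07% of Quarry Services GmbH.
Direct interest in Quarry Services GmbH: 6%.
Aggregating (R1): 3.61% + 29.07% + 6% = 38.68%.
38.68% does not exceed the 80% threshold, so Jonas is not a related party to Quarry Services GmbH.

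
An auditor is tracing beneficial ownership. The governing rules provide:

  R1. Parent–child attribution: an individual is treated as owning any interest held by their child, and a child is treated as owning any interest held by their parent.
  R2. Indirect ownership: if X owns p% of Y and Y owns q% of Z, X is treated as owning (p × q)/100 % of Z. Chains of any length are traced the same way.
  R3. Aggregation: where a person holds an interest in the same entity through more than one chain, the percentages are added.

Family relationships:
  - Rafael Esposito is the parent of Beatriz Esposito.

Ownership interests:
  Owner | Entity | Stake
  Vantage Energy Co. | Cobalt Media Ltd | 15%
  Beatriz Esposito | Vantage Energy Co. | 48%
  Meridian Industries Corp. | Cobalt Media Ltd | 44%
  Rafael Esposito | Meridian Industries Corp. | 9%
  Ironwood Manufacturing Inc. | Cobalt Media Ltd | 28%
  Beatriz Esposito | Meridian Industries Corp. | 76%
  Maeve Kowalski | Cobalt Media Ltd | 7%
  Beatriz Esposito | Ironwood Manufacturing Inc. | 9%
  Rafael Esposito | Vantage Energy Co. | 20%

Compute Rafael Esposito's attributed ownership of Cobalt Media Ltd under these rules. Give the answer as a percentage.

By parent–child attribution (R1), Rafael Esposito is treated as also owning Beatriz Esposito's interest in Meridian Industries Corp, giving 9% + 76% = 85%.
By parent–child attribution (R1), Rafael Esposito is treated as also owning Beatriz Esposito's interest in Vantage Energy Co, giving 20% + 48% = 68%.
By parent–child attribution (R1), Rafael Esposito is treated as owning Beatriz Esposito's 9% interest in Ironwood Manufacturing Inc.
Chain via Meridian Industries Corp. (R2): 85% × 44% = 37.4% of Cobalt Media Ltd.
Chain via Vantage Energy Co. (R2): 68% × 15% = 10.2% of Cobalt Media Ltd.
Chain via Ironwood Manufacturing Inc. (R2): 9% × 28% = 2.52% of Cobalt Media Ltd.
Aggregating (R3): 37.4% + 10.2% + 2.52% = 50.12%.

50.12%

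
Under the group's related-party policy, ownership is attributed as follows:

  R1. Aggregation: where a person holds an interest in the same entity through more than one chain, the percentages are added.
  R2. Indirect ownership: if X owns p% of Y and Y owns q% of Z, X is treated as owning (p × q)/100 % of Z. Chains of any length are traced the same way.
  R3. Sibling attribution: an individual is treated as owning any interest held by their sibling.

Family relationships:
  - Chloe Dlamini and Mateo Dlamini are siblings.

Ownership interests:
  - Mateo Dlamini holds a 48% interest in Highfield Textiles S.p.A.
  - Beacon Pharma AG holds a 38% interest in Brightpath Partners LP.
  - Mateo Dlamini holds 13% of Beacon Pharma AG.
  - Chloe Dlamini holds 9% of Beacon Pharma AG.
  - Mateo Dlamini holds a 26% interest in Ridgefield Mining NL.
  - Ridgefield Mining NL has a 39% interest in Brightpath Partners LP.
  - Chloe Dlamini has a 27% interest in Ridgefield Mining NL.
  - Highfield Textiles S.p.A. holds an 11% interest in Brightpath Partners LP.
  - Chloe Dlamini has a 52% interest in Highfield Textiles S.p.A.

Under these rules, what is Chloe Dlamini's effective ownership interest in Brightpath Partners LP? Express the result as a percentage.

By sibling attribution (R3), Chloe Dlamini is treated as also owning Mateo Dlamini's interest in Highfield Textiles S.p.A, giving 52% + 48% = 100%.
By sibling attribution (R3), Chloe Dlamini is treated as also owning Mateo Dlamini's interest in Ridgefield Mining NL, giving 27% + 26% = 53%.
By sibling attribution (R3), Chloe Dlamini is treated as also owning Mateo Dlamini's interest in Beacon Pharma AG, giving 9% + 13% = 22%.
Chain via Highfield Textiles S.p.A. (R2): 100% × 11% = 11% of Brightpath Partners LP.
Chain via Ridgefield Mining NL (R2): 53% × 39% = 20.67% of Brightpath Partners LP.
Chain via Beacon Pharma AG (R2): 22% × 38% = 8.36% of Brightpath Partners LP.
Aggregating (R1): 11% + 20.67% + 8.36% = 40.03%.

40.03%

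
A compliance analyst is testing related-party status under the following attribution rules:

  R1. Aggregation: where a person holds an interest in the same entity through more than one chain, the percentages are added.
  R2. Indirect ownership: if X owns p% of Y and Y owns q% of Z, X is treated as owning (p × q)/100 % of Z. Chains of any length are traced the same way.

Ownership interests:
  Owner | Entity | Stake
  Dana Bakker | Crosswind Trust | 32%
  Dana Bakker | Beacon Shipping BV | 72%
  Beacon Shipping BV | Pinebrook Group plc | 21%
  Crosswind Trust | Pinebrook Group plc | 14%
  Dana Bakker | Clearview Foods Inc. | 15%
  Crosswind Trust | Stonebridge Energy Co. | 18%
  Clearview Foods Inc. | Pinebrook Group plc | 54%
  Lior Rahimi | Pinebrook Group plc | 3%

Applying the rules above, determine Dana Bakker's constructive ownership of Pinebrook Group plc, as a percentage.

Chain via Clearview Foods Inc. (R2): 15% × 54% = 8.1% of Pinebrook Group plc.
Chain via Beacon Shipping BV (R2): 72% × 21% = 15.12% of Pinebrook Group plc.
Chain via Crosswind Trust (R2): 32% × 14% = 4.48% of Pinebrook Group plc.
Aggregating (R1): 8.1% + 15.12% + 4.48% = 27.7%.

27.7%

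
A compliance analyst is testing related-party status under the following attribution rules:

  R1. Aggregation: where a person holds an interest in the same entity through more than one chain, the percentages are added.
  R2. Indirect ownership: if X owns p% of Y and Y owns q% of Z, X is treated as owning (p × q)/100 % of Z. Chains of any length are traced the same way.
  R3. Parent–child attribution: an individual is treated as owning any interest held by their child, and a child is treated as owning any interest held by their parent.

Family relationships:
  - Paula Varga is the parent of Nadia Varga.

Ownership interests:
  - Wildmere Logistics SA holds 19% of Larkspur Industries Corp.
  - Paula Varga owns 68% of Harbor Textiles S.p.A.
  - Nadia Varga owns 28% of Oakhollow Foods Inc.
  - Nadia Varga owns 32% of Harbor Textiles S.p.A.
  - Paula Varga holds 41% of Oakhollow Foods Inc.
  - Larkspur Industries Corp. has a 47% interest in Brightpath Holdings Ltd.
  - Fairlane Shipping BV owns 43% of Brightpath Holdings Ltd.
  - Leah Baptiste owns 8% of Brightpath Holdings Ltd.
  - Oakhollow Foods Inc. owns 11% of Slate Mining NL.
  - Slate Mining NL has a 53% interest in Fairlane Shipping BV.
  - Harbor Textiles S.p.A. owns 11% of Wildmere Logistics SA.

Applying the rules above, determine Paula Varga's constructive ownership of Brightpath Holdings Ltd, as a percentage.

By parent–child attribution (R3), Paula Varga is treated as also owning Nadia Varga's interest in Oakhollow Foods Inc, giving 41% + 28% = 69%.
By parent–child attribution (R3), Paula Varga is treated as also owning Nadia Varga's interest in Harbor Textiles S.p.A, giving 68% + 32% = 100%.
Chain via Oakhollow Foods Inc. → Slate Mining NL → Fairlane Shipping BV (R2): 69% × 11% × 53% × 43% = 1.729761% of Brightpath Holdings Ltd.
Chain via Harbor Textiles S.p.A. → Wildmere Logistics SA → Larkspur Industries Corp. (R2): 100% × 11% × 19% × 47% = 0.9823% of Brightpath Holdings Ltd.
Aggregating (R1): 1.729761% + 0.9823% = 2.712061%.

2.712061%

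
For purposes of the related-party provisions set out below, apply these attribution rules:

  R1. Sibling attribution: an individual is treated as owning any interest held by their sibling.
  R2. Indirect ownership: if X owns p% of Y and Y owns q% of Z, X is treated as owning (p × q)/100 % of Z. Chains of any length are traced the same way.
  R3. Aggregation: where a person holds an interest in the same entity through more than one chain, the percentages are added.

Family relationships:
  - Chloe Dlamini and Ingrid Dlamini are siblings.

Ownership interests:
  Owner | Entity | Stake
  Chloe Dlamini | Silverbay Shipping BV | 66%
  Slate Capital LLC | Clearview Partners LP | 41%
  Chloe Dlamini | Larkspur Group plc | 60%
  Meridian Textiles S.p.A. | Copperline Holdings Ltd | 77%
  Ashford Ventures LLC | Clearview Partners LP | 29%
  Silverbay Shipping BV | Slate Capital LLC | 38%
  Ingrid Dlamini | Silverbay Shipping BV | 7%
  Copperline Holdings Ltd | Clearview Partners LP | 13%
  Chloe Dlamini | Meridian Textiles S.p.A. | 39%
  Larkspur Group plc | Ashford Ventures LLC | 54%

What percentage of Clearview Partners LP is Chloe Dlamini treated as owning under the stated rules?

By sibling attribution (R1), Chloe Dlamini is treated as also owning Ingrid Dlamini's interest in Silverbay Shipping BV, giving 66% + 7% = 73%.
Chain via Larkspur Group plc → Ashford Ventures LLC (R2): 60% × 54% × 29% = 9.396% of Clearview Partners LP.
Chain via Meridian Textiles S.p.A. → Copperline Holdings Ltd (R2): 39% × 77% × 13% = 3.9039% of Clearview Partners LP.
Chain via Silverbay Shipping BV → Slate Capital LLC (R2): 73% × 38% × 41% = 11.3734% of Clearview Partners LP.
Aggregating (R3): 9.396% + 3.9039% + 11.3734% = 24.6733%.

24.6733%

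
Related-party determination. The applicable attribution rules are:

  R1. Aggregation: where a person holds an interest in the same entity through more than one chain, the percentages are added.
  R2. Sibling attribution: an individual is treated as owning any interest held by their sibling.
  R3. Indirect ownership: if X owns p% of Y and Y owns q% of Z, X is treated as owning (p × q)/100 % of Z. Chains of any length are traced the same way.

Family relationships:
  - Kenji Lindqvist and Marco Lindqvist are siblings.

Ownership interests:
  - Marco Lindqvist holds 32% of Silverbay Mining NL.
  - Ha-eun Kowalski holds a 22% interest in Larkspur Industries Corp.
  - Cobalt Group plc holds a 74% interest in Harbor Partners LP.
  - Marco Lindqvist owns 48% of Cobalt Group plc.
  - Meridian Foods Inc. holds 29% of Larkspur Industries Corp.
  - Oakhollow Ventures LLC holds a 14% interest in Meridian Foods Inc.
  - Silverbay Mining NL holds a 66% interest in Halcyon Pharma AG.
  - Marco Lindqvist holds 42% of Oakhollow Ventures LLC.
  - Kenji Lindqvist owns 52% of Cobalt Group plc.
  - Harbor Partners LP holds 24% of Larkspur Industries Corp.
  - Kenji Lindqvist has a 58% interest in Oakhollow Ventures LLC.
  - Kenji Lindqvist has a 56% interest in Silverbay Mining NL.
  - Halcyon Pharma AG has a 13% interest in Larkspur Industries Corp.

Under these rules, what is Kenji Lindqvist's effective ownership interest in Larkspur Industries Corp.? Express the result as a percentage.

By sibling attribution (R2), Kenji Lindqvist is treated as also owning Marco Lindqvist's interest in Cobalt Group plc, giving 52% + 48% = 100%.
By sibling attribution (R2), Kenji Lindqvist is treated as also owning Marco Lindqvist's interest in Silverbay Mining NL, giving 56% + 32% = 88%.
By sibling attribution (R2), Kenji Lindqvist is treated as also owning Marco Lindqvist's interest in Oakhollow Ventures LLC, giving 58% + 42% = 100%.
Chain via Cobalt Group plc → Harbor Partners LP (R3): 100% × 74% × 24% = 17.76% of Larkspur Industries Corp.
Chain via Silverbay Mining NL → Halcyon Pharma AG (R3): 88% × 66% × 13% = 7.5504% of Larkspur Industries Corp.
Chain via Oakhollow Ventures LLC → Meridian Foods Inc. (R3): 100% × 14% × 29% = 4.06% of Larkspur Industries Corp.
Aggregating (R1): 17.76% + 7.5504% + 4.06% = 29.3704%.

29.3704%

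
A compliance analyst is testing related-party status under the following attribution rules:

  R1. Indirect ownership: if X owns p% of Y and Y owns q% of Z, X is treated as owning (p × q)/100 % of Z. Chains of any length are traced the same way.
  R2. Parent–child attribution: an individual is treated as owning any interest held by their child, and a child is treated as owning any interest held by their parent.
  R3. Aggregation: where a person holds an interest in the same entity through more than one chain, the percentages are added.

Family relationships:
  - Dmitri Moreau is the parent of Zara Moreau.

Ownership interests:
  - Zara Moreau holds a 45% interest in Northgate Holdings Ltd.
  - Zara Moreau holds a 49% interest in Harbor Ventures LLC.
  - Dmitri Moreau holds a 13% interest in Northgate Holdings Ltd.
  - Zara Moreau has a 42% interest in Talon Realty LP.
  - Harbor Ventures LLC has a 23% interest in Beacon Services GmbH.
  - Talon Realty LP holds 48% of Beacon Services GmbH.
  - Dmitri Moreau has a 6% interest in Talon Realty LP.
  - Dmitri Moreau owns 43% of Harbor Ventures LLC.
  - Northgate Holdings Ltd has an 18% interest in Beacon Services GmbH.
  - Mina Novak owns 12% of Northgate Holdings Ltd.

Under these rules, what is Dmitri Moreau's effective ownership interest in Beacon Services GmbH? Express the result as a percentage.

54.64%

By parent–child attribution (R2), Dmitri Moreau is treated as also owning Zara Moreau's interest in Harbor Ventures LLC, giving 43% + 49% = 92%.
By parent–child attribution (R2), Dmitri Moreau is treated as also owning Zara Moreau's interest in Talon Realty LP, giving 6% + 42% = 48%.
By parent–child attribution (R2), Dmitri Moreau is treated as also owning Zara Moreau's interest in Northgate Holdings Ltd, giving 13% + 45% = 58%.
Chain via Harbor Ventures LLC (R1): 92% × 23% = 21.16% of Beacon Services GmbH.
Chain via Talon Realty LP (R1): 48% × 48% = 23.04% of Beacon Services GmbH.
Chain via Northgate Holdings Ltd (R1): 58% × 18% = 10.44% of Beacon Services GmbH.
Aggregating (R3): 21.16% + 23.04% + 10.44% = 54.64%.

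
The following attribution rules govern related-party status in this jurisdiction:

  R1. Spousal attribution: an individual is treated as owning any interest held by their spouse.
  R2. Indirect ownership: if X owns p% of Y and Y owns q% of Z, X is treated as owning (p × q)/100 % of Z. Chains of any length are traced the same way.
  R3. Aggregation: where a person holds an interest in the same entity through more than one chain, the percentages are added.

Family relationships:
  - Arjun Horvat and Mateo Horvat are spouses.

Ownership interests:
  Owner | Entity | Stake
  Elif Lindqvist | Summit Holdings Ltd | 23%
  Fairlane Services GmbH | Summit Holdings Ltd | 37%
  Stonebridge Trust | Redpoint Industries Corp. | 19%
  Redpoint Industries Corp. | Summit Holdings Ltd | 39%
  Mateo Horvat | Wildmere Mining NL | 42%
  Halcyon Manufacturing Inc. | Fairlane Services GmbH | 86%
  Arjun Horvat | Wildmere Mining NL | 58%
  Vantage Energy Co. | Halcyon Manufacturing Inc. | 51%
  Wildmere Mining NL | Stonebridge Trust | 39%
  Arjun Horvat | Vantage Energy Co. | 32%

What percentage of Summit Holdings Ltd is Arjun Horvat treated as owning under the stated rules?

By spousal attribution (R1), Arjun Horvat is treated as also owning Mateo Horvat's interest in Wildmere Mining NL, giving 58% + 42% = 100%.
Chain via Wildmere Mining NL → Stonebridge Trust → Redpoint Industries Corp. (R2): 100% × 39% × 19% × 39% = 2.8899% of Summit Holdings Ltd.
Chain via Vantage Energy Co. → Halcyon Manufacturing Inc. → Fairlane Services GmbH (R2): 32% × 51% × 86% × 37% = 5.193024% of Summit Holdings Ltd.
Aggregating (R3): 2.8899% + 5.193024% = 8.082924%.

8.082924%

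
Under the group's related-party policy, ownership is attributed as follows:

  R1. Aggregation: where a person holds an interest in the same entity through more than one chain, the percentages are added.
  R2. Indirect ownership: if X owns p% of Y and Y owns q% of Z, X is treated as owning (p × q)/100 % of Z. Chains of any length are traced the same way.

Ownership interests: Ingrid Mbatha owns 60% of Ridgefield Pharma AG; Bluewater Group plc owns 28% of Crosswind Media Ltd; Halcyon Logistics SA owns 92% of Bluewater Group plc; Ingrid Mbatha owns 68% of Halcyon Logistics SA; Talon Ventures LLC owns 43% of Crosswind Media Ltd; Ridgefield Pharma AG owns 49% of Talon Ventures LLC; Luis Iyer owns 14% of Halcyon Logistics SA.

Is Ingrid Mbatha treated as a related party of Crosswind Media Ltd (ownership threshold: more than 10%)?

Yes

Chain via Ridgefield Pharma AG → Talon Ventures LLC (R2): 60% × 49% × 43% = 12.642% of Crosswind Media Ltd.
Chain via Halcyon Logistics SA → Bluewater Group plc (R2): 68% × 92% × 28% = 17.5168% of Crosswind Media Ltd.
Aggregating (R1): 12.642% + 17.5168% = 30.1588%.
30.1588% exceeds the 10% threshold, so Ingrid is a related party to Crosswind Media Ltd.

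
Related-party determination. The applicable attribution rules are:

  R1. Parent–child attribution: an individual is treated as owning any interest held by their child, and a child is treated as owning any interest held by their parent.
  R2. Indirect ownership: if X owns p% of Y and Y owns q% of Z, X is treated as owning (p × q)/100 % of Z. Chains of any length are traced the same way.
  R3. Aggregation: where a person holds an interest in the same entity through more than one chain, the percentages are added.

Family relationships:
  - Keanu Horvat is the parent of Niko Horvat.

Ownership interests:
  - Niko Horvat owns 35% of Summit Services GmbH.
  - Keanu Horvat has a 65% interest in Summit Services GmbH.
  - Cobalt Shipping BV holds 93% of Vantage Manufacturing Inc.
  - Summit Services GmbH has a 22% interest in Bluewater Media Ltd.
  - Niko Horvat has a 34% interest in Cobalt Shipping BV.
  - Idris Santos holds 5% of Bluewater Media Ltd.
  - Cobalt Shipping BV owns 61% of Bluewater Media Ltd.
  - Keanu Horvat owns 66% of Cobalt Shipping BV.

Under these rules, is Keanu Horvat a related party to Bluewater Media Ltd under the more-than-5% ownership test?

Yes

By parent–child attribution (R1), Keanu Horvat is treated as also owning Niko Horvat's interest in Cobalt Shipping BV, giving 66% + 34% = 100%.
By parent–child attribution (R1), Keanu Horvat is treated as also owning Niko Horvat's interest in Summit Services GmbH, giving 65% + 35% = 100%.
Chain via Cobalt Shipping BV (R2): 100% × 61% = 61% of Bluewater Media Ltd.
Chain via Summit Services GmbH (R2): 100% × 22% = 22% of Bluewater Media Ltd.
Aggregating (R3): 61% + 22% = 83%.
83% exceeds the 5% threshold, so Keanu is a related party to Bluewater Media Ltd.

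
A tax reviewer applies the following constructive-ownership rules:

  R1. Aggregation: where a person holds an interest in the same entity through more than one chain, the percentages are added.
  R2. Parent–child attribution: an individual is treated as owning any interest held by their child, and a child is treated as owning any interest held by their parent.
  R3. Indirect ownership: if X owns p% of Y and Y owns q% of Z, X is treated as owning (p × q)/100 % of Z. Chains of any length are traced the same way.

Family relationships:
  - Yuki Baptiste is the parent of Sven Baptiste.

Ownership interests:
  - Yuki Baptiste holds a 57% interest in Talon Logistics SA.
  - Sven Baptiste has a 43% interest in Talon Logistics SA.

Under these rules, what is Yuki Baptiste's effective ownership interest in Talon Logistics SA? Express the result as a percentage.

100%

By parent–child attribution (R2), Yuki Baptiste is treated as also owning Sven Baptiste's interest in Talon Logistics SA, giving 57% + 43% = 100%.
Direct interest in Talon Logistics SA: 100%.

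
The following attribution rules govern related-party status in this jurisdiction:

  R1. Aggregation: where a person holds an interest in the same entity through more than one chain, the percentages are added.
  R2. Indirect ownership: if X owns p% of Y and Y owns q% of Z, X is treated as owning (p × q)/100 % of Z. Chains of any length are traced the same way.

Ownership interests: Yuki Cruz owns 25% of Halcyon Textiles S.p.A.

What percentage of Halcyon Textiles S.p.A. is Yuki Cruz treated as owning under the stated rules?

Direct interest in Halcyon Textiles S.p.A: 25%.

25%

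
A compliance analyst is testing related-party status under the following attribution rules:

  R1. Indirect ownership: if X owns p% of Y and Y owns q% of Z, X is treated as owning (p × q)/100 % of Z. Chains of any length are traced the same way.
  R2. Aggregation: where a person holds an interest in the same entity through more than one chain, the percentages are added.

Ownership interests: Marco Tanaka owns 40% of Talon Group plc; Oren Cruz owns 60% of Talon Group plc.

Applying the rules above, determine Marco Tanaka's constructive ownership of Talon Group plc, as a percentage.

40%

Direct interest in Talon Group plc: 40%.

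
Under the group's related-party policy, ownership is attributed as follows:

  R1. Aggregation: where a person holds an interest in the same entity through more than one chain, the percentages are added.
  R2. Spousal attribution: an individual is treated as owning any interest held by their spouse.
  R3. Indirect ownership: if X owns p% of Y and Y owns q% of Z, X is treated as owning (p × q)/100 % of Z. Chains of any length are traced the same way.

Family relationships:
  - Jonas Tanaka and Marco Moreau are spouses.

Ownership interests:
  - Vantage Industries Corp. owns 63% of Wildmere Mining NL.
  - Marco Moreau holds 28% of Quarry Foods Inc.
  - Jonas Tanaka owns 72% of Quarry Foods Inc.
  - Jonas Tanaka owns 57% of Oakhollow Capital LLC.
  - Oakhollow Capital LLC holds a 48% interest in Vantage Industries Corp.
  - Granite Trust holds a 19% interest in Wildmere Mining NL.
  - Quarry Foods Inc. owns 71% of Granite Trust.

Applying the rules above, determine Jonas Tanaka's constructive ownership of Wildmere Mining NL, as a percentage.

By spousal attribution (R2), Jonas Tanaka is treated as also owning Marco Moreau's interest in Quarry Foods Inc, giving 72% + 28% = 100%.
Chain via Quarry Foods Inc. → Granite Trust (R3): 100% × 71% × 19% = 13.49% of Wildmere Mining NL.
Chain via Oakhollow Capital LLC → Vantage Industries Corp. (R3): 57% × 48% × 63% = 17.2368% of Wildmere Mining NL.
Aggregating (R1): 13.49% + 17.2368% = 30.7268%.

30.7268%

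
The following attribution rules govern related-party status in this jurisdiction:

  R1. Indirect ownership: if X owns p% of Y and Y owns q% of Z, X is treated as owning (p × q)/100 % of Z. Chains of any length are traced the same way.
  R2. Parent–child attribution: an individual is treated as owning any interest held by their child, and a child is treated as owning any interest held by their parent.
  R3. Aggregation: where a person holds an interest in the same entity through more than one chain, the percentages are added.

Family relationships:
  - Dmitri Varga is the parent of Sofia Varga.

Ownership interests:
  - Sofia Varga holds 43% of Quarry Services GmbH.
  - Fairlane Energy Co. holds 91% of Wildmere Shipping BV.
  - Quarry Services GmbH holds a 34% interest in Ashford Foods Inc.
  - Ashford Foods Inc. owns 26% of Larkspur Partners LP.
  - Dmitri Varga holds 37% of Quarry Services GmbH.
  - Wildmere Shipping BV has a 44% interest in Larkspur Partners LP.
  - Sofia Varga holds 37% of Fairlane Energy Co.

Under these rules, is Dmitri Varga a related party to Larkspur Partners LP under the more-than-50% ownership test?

By parent–child attribution (R2), Dmitri Varga is treated as also owning Sofia Varga's interest in Quarry Services GmbH, giving 37% + 43% = 80%.
By parent–child attribution (R2), Dmitri Varga is treated as owning Sofia Varga's 37% interest in Fairlane Energy Co.
Chain via Quarry Services GmbH → Ashford Foods Inc. (R1): 80% × 34% × 26% = 7.072% of Larkspur Partners LP.
Chain via Fairlane Energy Co. → Wildmere Shipping BV (R1): 37% × 91% × 44% = 14.8148% of Larkspur Partners LP.
Aggregating (R3): 7.072% + 14.8148% = 21.8868%.
21.8868% does not exceed the 50% threshold, so Dmitri is not a related party to Larkspur Partners LP.

No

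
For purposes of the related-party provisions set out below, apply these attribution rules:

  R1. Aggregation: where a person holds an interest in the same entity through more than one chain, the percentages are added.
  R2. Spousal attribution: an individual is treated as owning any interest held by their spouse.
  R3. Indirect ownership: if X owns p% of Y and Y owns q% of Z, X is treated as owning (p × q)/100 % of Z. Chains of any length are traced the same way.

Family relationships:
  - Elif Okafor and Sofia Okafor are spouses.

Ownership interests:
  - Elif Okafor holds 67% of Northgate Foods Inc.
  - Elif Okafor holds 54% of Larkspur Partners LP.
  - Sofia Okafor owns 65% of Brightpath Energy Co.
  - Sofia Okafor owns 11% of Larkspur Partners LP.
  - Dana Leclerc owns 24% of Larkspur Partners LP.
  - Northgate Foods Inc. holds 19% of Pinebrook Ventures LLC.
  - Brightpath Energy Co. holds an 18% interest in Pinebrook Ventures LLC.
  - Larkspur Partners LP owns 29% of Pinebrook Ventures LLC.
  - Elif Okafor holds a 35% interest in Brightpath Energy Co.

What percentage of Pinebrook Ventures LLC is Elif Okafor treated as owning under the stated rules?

49.58%

By spousal attribution (R2), Elif Okafor is treated as also owning Sofia Okafor's interest in Larkspur Partners LP, giving 54% + 11% = 65%.
By spousal attribution (R2), Elif Okafor is treated as also owning Sofia Okafor's interest in Brightpath Energy Co, giving 35% + 65% = 100%.
Chain via Northgate Foods Inc. (R3): 67% × 19% = 12.73% of Pinebrook Ventures LLC.
Chain via Larkspur Partners LP (R3): 65% × 29% = 18.85% of Pinebrook Ventures LLC.
Chain via Brightpath Energy Co. (R3): 100% × 18% = 18% of Pinebrook Ventures LLC.
Aggregating (R1): 12.73% + 18.85% + 18% = 49.58%.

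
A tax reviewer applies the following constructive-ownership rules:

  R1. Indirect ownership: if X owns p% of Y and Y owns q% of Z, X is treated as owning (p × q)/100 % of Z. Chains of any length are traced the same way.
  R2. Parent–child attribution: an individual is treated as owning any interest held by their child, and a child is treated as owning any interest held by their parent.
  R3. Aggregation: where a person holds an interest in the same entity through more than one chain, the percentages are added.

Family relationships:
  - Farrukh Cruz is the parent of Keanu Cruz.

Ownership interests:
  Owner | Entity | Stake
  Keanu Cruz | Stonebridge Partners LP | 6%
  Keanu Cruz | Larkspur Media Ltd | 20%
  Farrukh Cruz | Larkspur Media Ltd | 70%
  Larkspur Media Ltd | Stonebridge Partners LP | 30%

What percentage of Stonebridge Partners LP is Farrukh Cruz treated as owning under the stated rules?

By parent–child attribution (R2), Farrukh Cruz is treated as also owning Keanu Cruz's interest in Larkspur Media Ltd, giving 70% + 20% = 90%.
By parent–child attribution (R2), Farrukh Cruz is treated as owning Keanu Cruz's 6% interest in Stonebridge Partners LP.
Chain via Larkspur Media Ltd (R1): 90% × 30% = 27% of Stonebridge Partners LP.
Direct interest in Stonebridge Partners LP: 6%.
Aggregating (R3): 27% + 6% = 33%.

33%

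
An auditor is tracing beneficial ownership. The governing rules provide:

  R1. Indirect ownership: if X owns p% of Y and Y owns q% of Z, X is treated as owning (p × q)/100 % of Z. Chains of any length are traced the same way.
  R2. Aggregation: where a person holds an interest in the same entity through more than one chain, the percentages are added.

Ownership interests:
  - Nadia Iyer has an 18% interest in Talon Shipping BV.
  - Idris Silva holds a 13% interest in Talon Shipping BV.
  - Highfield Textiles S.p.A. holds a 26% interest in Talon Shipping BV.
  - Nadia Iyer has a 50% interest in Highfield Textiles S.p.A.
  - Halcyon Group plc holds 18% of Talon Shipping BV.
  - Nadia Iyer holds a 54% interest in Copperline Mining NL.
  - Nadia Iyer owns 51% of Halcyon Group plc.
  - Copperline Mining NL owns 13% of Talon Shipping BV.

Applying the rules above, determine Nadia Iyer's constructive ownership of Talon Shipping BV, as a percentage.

Chain via Highfield Textiles S.p.A. (R1): 50% × 26% = 13% of Talon Shipping BV.
Chain via Copperline Mining NL (R1): 54% × 13% = 7.02% of Talon Shipping BV.
Chain via Halcyon Group plc (R1): 51% × 18% = 9.18% of Talon Shipping BV.
Direct interest in Talon Shipping BV: 18%.
Aggregating (R2): 13% + 7.02% + 9.18% + 18% = 47.2%.

47.2%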